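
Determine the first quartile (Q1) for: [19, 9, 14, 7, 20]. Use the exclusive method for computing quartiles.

8

Step 1: Sort the data: [7, 9, 14, 19, 20]
Step 2: n = 5
Step 3: Using the exclusive quartile method:
  Q1 = 8
  Q2 (median) = 14
  Q3 = 19.5
  IQR = Q3 - Q1 = 19.5 - 8 = 11.5
Step 4: Q1 = 8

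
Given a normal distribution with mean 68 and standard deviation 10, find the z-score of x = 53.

-1.5

Step 1: Recall the z-score formula: z = (x - mu) / sigma
Step 2: Substitute values: z = (53 - 68) / 10
Step 3: z = -15 / 10 = -1.5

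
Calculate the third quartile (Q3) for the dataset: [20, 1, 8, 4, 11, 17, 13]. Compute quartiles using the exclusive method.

17

Step 1: Sort the data: [1, 4, 8, 11, 13, 17, 20]
Step 2: n = 7
Step 3: Using the exclusive quartile method:
  Q1 = 4
  Q2 (median) = 11
  Q3 = 17
  IQR = Q3 - Q1 = 17 - 4 = 13
Step 4: Q3 = 17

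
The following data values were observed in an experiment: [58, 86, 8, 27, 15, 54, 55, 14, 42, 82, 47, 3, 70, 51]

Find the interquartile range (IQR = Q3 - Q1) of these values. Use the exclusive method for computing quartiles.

46.25

Step 1: Sort the data: [3, 8, 14, 15, 27, 42, 47, 51, 54, 55, 58, 70, 82, 86]
Step 2: n = 14
Step 3: Using the exclusive quartile method:
  Q1 = 14.75
  Q2 (median) = 49
  Q3 = 61
  IQR = Q3 - Q1 = 61 - 14.75 = 46.25
Step 4: IQR = 46.25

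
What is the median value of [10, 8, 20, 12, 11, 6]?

10.5

Step 1: Sort the data in ascending order: [6, 8, 10, 11, 12, 20]
Step 2: The number of values is n = 6.
Step 3: Since n is even, the median is the average of positions 3 and 4:
  Median = (10 + 11) / 2 = 10.5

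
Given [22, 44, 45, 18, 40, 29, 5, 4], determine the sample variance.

270.6964

Step 1: Compute the mean: (22 + 44 + 45 + 18 + 40 + 29 + 5 + 4) / 8 = 25.875
Step 2: Compute squared deviations from the mean:
  (22 - 25.875)^2 = 15.0156
  (44 - 25.875)^2 = 328.5156
  (45 - 25.875)^2 = 365.7656
  (18 - 25.875)^2 = 62.0156
  (40 - 25.875)^2 = 199.5156
  (29 - 25.875)^2 = 9.7656
  (5 - 25.875)^2 = 435.7656
  (4 - 25.875)^2 = 478.5156
Step 3: Sum of squared deviations = 1894.875
Step 4: Sample variance = 1894.875 / 7 = 270.6964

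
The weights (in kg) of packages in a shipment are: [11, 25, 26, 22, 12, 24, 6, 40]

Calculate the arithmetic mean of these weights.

20.75

Step 1: Sum all values: 11 + 25 + 26 + 22 + 12 + 24 + 6 + 40 = 166
Step 2: Count the number of values: n = 8
Step 3: Mean = sum / n = 166 / 8 = 20.75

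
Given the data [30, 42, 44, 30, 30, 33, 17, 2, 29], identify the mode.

30

Step 1: Count the frequency of each value:
  2: appears 1 time(s)
  17: appears 1 time(s)
  29: appears 1 time(s)
  30: appears 3 time(s)
  33: appears 1 time(s)
  42: appears 1 time(s)
  44: appears 1 time(s)
Step 2: The value 30 appears most frequently (3 times).
Step 3: Mode = 30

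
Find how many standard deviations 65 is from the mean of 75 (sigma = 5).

-2

Step 1: Recall the z-score formula: z = (x - mu) / sigma
Step 2: Substitute values: z = (65 - 75) / 5
Step 3: z = -10 / 5 = -2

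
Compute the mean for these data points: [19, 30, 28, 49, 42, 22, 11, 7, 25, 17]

25

Step 1: Sum all values: 19 + 30 + 28 + 49 + 42 + 22 + 11 + 7 + 25 + 17 = 250
Step 2: Count the number of values: n = 10
Step 3: Mean = sum / n = 250 / 10 = 25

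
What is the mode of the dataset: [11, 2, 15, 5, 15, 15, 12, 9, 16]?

15

Step 1: Count the frequency of each value:
  2: appears 1 time(s)
  5: appears 1 time(s)
  9: appears 1 time(s)
  11: appears 1 time(s)
  12: appears 1 time(s)
  15: appears 3 time(s)
  16: appears 1 time(s)
Step 2: The value 15 appears most frequently (3 times).
Step 3: Mode = 15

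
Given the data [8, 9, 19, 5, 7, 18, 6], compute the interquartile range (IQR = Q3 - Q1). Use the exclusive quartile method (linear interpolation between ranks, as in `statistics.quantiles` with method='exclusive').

12

Step 1: Sort the data: [5, 6, 7, 8, 9, 18, 19]
Step 2: n = 7
Step 3: Using the exclusive quartile method:
  Q1 = 6
  Q2 (median) = 8
  Q3 = 18
  IQR = Q3 - Q1 = 18 - 6 = 12
Step 4: IQR = 12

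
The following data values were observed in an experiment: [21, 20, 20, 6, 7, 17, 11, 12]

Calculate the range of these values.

15

Step 1: Identify the maximum value: max = 21
Step 2: Identify the minimum value: min = 6
Step 3: Range = max - min = 21 - 6 = 15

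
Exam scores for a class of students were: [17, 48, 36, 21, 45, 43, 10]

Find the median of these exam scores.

36

Step 1: Sort the data in ascending order: [10, 17, 21, 36, 43, 45, 48]
Step 2: The number of values is n = 7.
Step 3: Since n is odd, the median is the middle value at position 4: 36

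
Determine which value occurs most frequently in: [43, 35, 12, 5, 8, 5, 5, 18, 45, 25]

5

Step 1: Count the frequency of each value:
  5: appears 3 time(s)
  8: appears 1 time(s)
  12: appears 1 time(s)
  18: appears 1 time(s)
  25: appears 1 time(s)
  35: appears 1 time(s)
  43: appears 1 time(s)
  45: appears 1 time(s)
Step 2: The value 5 appears most frequently (3 times).
Step 3: Mode = 5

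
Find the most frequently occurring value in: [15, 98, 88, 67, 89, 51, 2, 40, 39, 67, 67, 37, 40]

67

Step 1: Count the frequency of each value:
  2: appears 1 time(s)
  15: appears 1 time(s)
  37: appears 1 time(s)
  39: appears 1 time(s)
  40: appears 2 time(s)
  51: appears 1 time(s)
  67: appears 3 time(s)
  88: appears 1 time(s)
  89: appears 1 time(s)
  98: appears 1 time(s)
Step 2: The value 67 appears most frequently (3 times).
Step 3: Mode = 67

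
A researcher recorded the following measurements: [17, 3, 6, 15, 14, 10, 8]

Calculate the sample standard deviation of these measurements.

5.127

Step 1: Compute the mean: 10.4286
Step 2: Sum of squared deviations from the mean: 157.7143
Step 3: Sample variance = 157.7143 / 6 = 26.2857
Step 4: Standard deviation = sqrt(26.2857) = 5.127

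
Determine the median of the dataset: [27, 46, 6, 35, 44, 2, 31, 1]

29

Step 1: Sort the data in ascending order: [1, 2, 6, 27, 31, 35, 44, 46]
Step 2: The number of values is n = 8.
Step 3: Since n is even, the median is the average of positions 4 and 5:
  Median = (27 + 31) / 2 = 29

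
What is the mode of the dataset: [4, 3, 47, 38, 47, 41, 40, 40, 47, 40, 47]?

47

Step 1: Count the frequency of each value:
  3: appears 1 time(s)
  4: appears 1 time(s)
  38: appears 1 time(s)
  40: appears 3 time(s)
  41: appears 1 time(s)
  47: appears 4 time(s)
Step 2: The value 47 appears most frequently (4 times).
Step 3: Mode = 47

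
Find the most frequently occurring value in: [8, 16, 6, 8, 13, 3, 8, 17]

8

Step 1: Count the frequency of each value:
  3: appears 1 time(s)
  6: appears 1 time(s)
  8: appears 3 time(s)
  13: appears 1 time(s)
  16: appears 1 time(s)
  17: appears 1 time(s)
Step 2: The value 8 appears most frequently (3 times).
Step 3: Mode = 8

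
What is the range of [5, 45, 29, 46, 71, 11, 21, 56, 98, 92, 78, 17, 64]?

93

Step 1: Identify the maximum value: max = 98
Step 2: Identify the minimum value: min = 5
Step 3: Range = max - min = 98 - 5 = 93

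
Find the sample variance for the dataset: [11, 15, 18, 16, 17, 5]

23.8667

Step 1: Compute the mean: (11 + 15 + 18 + 16 + 17 + 5) / 6 = 13.6667
Step 2: Compute squared deviations from the mean:
  (11 - 13.6667)^2 = 7.1111
  (15 - 13.6667)^2 = 1.7778
  (18 - 13.6667)^2 = 18.7778
  (16 - 13.6667)^2 = 5.4444
  (17 - 13.6667)^2 = 11.1111
  (5 - 13.6667)^2 = 75.1111
Step 3: Sum of squared deviations = 119.3333
Step 4: Sample variance = 119.3333 / 5 = 23.8667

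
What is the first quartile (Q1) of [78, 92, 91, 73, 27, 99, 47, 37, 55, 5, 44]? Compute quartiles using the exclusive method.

37

Step 1: Sort the data: [5, 27, 37, 44, 47, 55, 73, 78, 91, 92, 99]
Step 2: n = 11
Step 3: Using the exclusive quartile method:
  Q1 = 37
  Q2 (median) = 55
  Q3 = 91
  IQR = Q3 - Q1 = 91 - 37 = 54
Step 4: Q1 = 37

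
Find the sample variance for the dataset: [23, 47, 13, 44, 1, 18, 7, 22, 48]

309.9444

Step 1: Compute the mean: (23 + 47 + 13 + 44 + 1 + 18 + 7 + 22 + 48) / 9 = 24.7778
Step 2: Compute squared deviations from the mean:
  (23 - 24.7778)^2 = 3.1605
  (47 - 24.7778)^2 = 493.8272
  (13 - 24.7778)^2 = 138.716
  (44 - 24.7778)^2 = 369.4938
  (1 - 24.7778)^2 = 565.3827
  (18 - 24.7778)^2 = 45.9383
  (7 - 24.7778)^2 = 316.0494
  (22 - 24.7778)^2 = 7.716
  (48 - 24.7778)^2 = 539.2716
Step 3: Sum of squared deviations = 2479.5556
Step 4: Sample variance = 2479.5556 / 8 = 309.9444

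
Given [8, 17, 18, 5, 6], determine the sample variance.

38.7

Step 1: Compute the mean: (8 + 17 + 18 + 5 + 6) / 5 = 10.8
Step 2: Compute squared deviations from the mean:
  (8 - 10.8)^2 = 7.84
  (17 - 10.8)^2 = 38.44
  (18 - 10.8)^2 = 51.84
  (5 - 10.8)^2 = 33.64
  (6 - 10.8)^2 = 23.04
Step 3: Sum of squared deviations = 154.8
Step 4: Sample variance = 154.8 / 4 = 38.7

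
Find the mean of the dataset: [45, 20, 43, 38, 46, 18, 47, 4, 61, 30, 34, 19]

33.75

Step 1: Sum all values: 45 + 20 + 43 + 38 + 46 + 18 + 47 + 4 + 61 + 30 + 34 + 19 = 405
Step 2: Count the number of values: n = 12
Step 3: Mean = sum / n = 405 / 12 = 33.75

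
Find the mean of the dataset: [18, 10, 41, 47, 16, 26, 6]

23.4286

Step 1: Sum all values: 18 + 10 + 41 + 47 + 16 + 26 + 6 = 164
Step 2: Count the number of values: n = 7
Step 3: Mean = sum / n = 164 / 7 = 23.4286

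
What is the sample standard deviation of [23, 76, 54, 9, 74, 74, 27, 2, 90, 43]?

31.0154

Step 1: Compute the mean: 47.2
Step 2: Sum of squared deviations from the mean: 8657.6
Step 3: Sample variance = 8657.6 / 9 = 961.9556
Step 4: Standard deviation = sqrt(961.9556) = 31.0154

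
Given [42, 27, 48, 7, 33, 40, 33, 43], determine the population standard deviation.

12.0254

Step 1: Compute the mean: 34.125
Step 2: Sum of squared deviations from the mean: 1156.875
Step 3: Population variance = 1156.875 / 8 = 144.6094
Step 4: Standard deviation = sqrt(144.6094) = 12.0254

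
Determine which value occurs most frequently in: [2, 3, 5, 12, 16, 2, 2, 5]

2

Step 1: Count the frequency of each value:
  2: appears 3 time(s)
  3: appears 1 time(s)
  5: appears 2 time(s)
  12: appears 1 time(s)
  16: appears 1 time(s)
Step 2: The value 2 appears most frequently (3 times).
Step 3: Mode = 2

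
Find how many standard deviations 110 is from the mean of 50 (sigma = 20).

3

Step 1: Recall the z-score formula: z = (x - mu) / sigma
Step 2: Substitute values: z = (110 - 50) / 20
Step 3: z = 60 / 20 = 3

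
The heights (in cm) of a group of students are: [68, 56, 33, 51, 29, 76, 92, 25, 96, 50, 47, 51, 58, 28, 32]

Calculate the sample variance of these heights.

502.6

Step 1: Compute the mean: (68 + 56 + 33 + 51 + 29 + 76 + 92 + 25 + 96 + 50 + 47 + 51 + 58 + 28 + 32) / 15 = 52.8
Step 2: Compute squared deviations from the mean:
  (68 - 52.8)^2 = 231.04
  (56 - 52.8)^2 = 10.24
  (33 - 52.8)^2 = 392.04
  (51 - 52.8)^2 = 3.24
  (29 - 52.8)^2 = 566.44
  (76 - 52.8)^2 = 538.24
  (92 - 52.8)^2 = 1536.64
  (25 - 52.8)^2 = 772.84
  (96 - 52.8)^2 = 1866.24
  (50 - 52.8)^2 = 7.84
  (47 - 52.8)^2 = 33.64
  (51 - 52.8)^2 = 3.24
  (58 - 52.8)^2 = 27.04
  (28 - 52.8)^2 = 615.04
  (32 - 52.8)^2 = 432.64
Step 3: Sum of squared deviations = 7036.4
Step 4: Sample variance = 7036.4 / 14 = 502.6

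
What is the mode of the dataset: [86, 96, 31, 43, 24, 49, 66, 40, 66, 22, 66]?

66

Step 1: Count the frequency of each value:
  22: appears 1 time(s)
  24: appears 1 time(s)
  31: appears 1 time(s)
  40: appears 1 time(s)
  43: appears 1 time(s)
  49: appears 1 time(s)
  66: appears 3 time(s)
  86: appears 1 time(s)
  96: appears 1 time(s)
Step 2: The value 66 appears most frequently (3 times).
Step 3: Mode = 66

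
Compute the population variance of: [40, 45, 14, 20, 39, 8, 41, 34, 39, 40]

152.4

Step 1: Compute the mean: (40 + 45 + 14 + 20 + 39 + 8 + 41 + 34 + 39 + 40) / 10 = 32
Step 2: Compute squared deviations from the mean:
  (40 - 32)^2 = 64
  (45 - 32)^2 = 169
  (14 - 32)^2 = 324
  (20 - 32)^2 = 144
  (39 - 32)^2 = 49
  (8 - 32)^2 = 576
  (41 - 32)^2 = 81
  (34 - 32)^2 = 4
  (39 - 32)^2 = 49
  (40 - 32)^2 = 64
Step 3: Sum of squared deviations = 1524
Step 4: Population variance = 1524 / 10 = 152.4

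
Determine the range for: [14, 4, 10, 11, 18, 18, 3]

15

Step 1: Identify the maximum value: max = 18
Step 2: Identify the minimum value: min = 3
Step 3: Range = max - min = 18 - 3 = 15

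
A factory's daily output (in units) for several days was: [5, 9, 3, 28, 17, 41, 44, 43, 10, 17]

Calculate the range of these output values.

41

Step 1: Identify the maximum value: max = 44
Step 2: Identify the minimum value: min = 3
Step 3: Range = max - min = 44 - 3 = 41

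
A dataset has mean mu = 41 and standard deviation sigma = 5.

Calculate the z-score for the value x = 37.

-0.8

Step 1: Recall the z-score formula: z = (x - mu) / sigma
Step 2: Substitute values: z = (37 - 41) / 5
Step 3: z = -4 / 5 = -0.8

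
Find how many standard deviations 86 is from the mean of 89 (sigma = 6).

-0.5

Step 1: Recall the z-score formula: z = (x - mu) / sigma
Step 2: Substitute values: z = (86 - 89) / 6
Step 3: z = -3 / 6 = -0.5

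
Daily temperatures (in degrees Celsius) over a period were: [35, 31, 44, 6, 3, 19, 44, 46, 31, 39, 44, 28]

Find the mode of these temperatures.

44

Step 1: Count the frequency of each value:
  3: appears 1 time(s)
  6: appears 1 time(s)
  19: appears 1 time(s)
  28: appears 1 time(s)
  31: appears 2 time(s)
  35: appears 1 time(s)
  39: appears 1 time(s)
  44: appears 3 time(s)
  46: appears 1 time(s)
Step 2: The value 44 appears most frequently (3 times).
Step 3: Mode = 44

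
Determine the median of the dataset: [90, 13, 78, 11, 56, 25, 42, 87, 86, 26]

49

Step 1: Sort the data in ascending order: [11, 13, 25, 26, 42, 56, 78, 86, 87, 90]
Step 2: The number of values is n = 10.
Step 3: Since n is even, the median is the average of positions 5 and 6:
  Median = (42 + 56) / 2 = 49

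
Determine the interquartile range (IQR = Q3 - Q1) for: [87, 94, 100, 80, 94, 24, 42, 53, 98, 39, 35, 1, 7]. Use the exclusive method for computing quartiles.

64.5

Step 1: Sort the data: [1, 7, 24, 35, 39, 42, 53, 80, 87, 94, 94, 98, 100]
Step 2: n = 13
Step 3: Using the exclusive quartile method:
  Q1 = 29.5
  Q2 (median) = 53
  Q3 = 94
  IQR = Q3 - Q1 = 94 - 29.5 = 64.5
Step 4: IQR = 64.5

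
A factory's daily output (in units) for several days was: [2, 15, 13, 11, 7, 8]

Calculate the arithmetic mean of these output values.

9.3333

Step 1: Sum all values: 2 + 15 + 13 + 11 + 7 + 8 = 56
Step 2: Count the number of values: n = 6
Step 3: Mean = sum / n = 56 / 6 = 9.3333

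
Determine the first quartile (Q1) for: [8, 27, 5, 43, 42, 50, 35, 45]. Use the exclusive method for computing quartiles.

12.75

Step 1: Sort the data: [5, 8, 27, 35, 42, 43, 45, 50]
Step 2: n = 8
Step 3: Using the exclusive quartile method:
  Q1 = 12.75
  Q2 (median) = 38.5
  Q3 = 44.5
  IQR = Q3 - Q1 = 44.5 - 12.75 = 31.75
Step 4: Q1 = 12.75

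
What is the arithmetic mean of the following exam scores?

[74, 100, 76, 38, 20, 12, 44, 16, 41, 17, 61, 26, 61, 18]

43.1429

Step 1: Sum all values: 74 + 100 + 76 + 38 + 20 + 12 + 44 + 16 + 41 + 17 + 61 + 26 + 61 + 18 = 604
Step 2: Count the number of values: n = 14
Step 3: Mean = sum / n = 604 / 14 = 43.1429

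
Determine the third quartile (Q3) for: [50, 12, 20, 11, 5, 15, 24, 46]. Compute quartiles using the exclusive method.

40.5

Step 1: Sort the data: [5, 11, 12, 15, 20, 24, 46, 50]
Step 2: n = 8
Step 3: Using the exclusive quartile method:
  Q1 = 11.25
  Q2 (median) = 17.5
  Q3 = 40.5
  IQR = Q3 - Q1 = 40.5 - 11.25 = 29.25
Step 4: Q3 = 40.5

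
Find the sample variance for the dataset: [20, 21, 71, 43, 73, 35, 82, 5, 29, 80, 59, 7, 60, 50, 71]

694.0667

Step 1: Compute the mean: (20 + 21 + 71 + 43 + 73 + 35 + 82 + 5 + 29 + 80 + 59 + 7 + 60 + 50 + 71) / 15 = 47.0667
Step 2: Compute squared deviations from the mean:
  (20 - 47.0667)^2 = 732.6044
  (21 - 47.0667)^2 = 679.4711
  (71 - 47.0667)^2 = 572.8044
  (43 - 47.0667)^2 = 16.5378
  (73 - 47.0667)^2 = 672.5378
  (35 - 47.0667)^2 = 145.6044
  (82 - 47.0667)^2 = 1220.3378
  (5 - 47.0667)^2 = 1769.6044
  (29 - 47.0667)^2 = 326.4044
  (80 - 47.0667)^2 = 1084.6044
  (59 - 47.0667)^2 = 142.4044
  (7 - 47.0667)^2 = 1605.3378
  (60 - 47.0667)^2 = 167.2711
  (50 - 47.0667)^2 = 8.6044
  (71 - 47.0667)^2 = 572.8044
Step 3: Sum of squared deviations = 9716.9333
Step 4: Sample variance = 9716.9333 / 14 = 694.0667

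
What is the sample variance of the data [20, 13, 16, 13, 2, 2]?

55.2

Step 1: Compute the mean: (20 + 13 + 16 + 13 + 2 + 2) / 6 = 11
Step 2: Compute squared deviations from the mean:
  (20 - 11)^2 = 81
  (13 - 11)^2 = 4
  (16 - 11)^2 = 25
  (13 - 11)^2 = 4
  (2 - 11)^2 = 81
  (2 - 11)^2 = 81
Step 3: Sum of squared deviations = 276
Step 4: Sample variance = 276 / 5 = 55.2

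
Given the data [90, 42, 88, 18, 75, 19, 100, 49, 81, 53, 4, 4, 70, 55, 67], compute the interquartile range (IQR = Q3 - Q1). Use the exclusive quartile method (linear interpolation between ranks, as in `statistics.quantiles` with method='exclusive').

62

Step 1: Sort the data: [4, 4, 18, 19, 42, 49, 53, 55, 67, 70, 75, 81, 88, 90, 100]
Step 2: n = 15
Step 3: Using the exclusive quartile method:
  Q1 = 19
  Q2 (median) = 55
  Q3 = 81
  IQR = Q3 - Q1 = 81 - 19 = 62
Step 4: IQR = 62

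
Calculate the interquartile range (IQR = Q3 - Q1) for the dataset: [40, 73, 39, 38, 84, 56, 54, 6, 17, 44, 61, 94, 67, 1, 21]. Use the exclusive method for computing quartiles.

46

Step 1: Sort the data: [1, 6, 17, 21, 38, 39, 40, 44, 54, 56, 61, 67, 73, 84, 94]
Step 2: n = 15
Step 3: Using the exclusive quartile method:
  Q1 = 21
  Q2 (median) = 44
  Q3 = 67
  IQR = Q3 - Q1 = 67 - 21 = 46
Step 4: IQR = 46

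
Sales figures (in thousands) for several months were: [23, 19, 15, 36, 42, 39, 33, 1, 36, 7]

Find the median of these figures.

28

Step 1: Sort the data in ascending order: [1, 7, 15, 19, 23, 33, 36, 36, 39, 42]
Step 2: The number of values is n = 10.
Step 3: Since n is even, the median is the average of positions 5 and 6:
  Median = (23 + 33) / 2 = 28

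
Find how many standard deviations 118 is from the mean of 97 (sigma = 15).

1.4

Step 1: Recall the z-score formula: z = (x - mu) / sigma
Step 2: Substitute values: z = (118 - 97) / 15
Step 3: z = 21 / 15 = 1.4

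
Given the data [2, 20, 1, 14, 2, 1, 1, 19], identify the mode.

1

Step 1: Count the frequency of each value:
  1: appears 3 time(s)
  2: appears 2 time(s)
  14: appears 1 time(s)
  19: appears 1 time(s)
  20: appears 1 time(s)
Step 2: The value 1 appears most frequently (3 times).
Step 3: Mode = 1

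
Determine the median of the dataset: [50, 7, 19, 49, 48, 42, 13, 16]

30.5

Step 1: Sort the data in ascending order: [7, 13, 16, 19, 42, 48, 49, 50]
Step 2: The number of values is n = 8.
Step 3: Since n is even, the median is the average of positions 4 and 5:
  Median = (19 + 42) / 2 = 30.5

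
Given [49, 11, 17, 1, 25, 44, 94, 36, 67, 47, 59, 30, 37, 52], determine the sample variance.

579.3242

Step 1: Compute the mean: (49 + 11 + 17 + 1 + 25 + 44 + 94 + 36 + 67 + 47 + 59 + 30 + 37 + 52) / 14 = 40.6429
Step 2: Compute squared deviations from the mean:
  (49 - 40.6429)^2 = 69.8418
  (11 - 40.6429)^2 = 878.699
  (17 - 40.6429)^2 = 558.9847
  (1 - 40.6429)^2 = 1571.5561
  (25 - 40.6429)^2 = 244.699
  (44 - 40.6429)^2 = 11.2704
  (94 - 40.6429)^2 = 2846.9847
  (36 - 40.6429)^2 = 21.5561
  (67 - 40.6429)^2 = 694.699
  (47 - 40.6429)^2 = 40.4133
  (59 - 40.6429)^2 = 336.9847
  (30 - 40.6429)^2 = 113.2704
  (37 - 40.6429)^2 = 13.2704
  (52 - 40.6429)^2 = 128.9847
Step 3: Sum of squared deviations = 7531.2143
Step 4: Sample variance = 7531.2143 / 13 = 579.3242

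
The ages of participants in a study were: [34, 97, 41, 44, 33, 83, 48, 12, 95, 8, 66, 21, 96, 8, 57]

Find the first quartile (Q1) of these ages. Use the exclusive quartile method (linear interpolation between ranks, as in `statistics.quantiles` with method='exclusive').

21

Step 1: Sort the data: [8, 8, 12, 21, 33, 34, 41, 44, 48, 57, 66, 83, 95, 96, 97]
Step 2: n = 15
Step 3: Using the exclusive quartile method:
  Q1 = 21
  Q2 (median) = 44
  Q3 = 83
  IQR = Q3 - Q1 = 83 - 21 = 62
Step 4: Q1 = 21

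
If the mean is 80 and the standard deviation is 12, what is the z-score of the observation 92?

1

Step 1: Recall the z-score formula: z = (x - mu) / sigma
Step 2: Substitute values: z = (92 - 80) / 12
Step 3: z = 12 / 12 = 1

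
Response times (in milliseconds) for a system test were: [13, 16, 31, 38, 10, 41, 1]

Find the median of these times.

16

Step 1: Sort the data in ascending order: [1, 10, 13, 16, 31, 38, 41]
Step 2: The number of values is n = 7.
Step 3: Since n is odd, the median is the middle value at position 4: 16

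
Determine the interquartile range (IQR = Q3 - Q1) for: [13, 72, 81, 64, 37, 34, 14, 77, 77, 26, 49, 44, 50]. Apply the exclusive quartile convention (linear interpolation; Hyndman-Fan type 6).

44.5

Step 1: Sort the data: [13, 14, 26, 34, 37, 44, 49, 50, 64, 72, 77, 77, 81]
Step 2: n = 13
Step 3: Using the exclusive quartile method:
  Q1 = 30
  Q2 (median) = 49
  Q3 = 74.5
  IQR = Q3 - Q1 = 74.5 - 30 = 44.5
Step 4: IQR = 44.5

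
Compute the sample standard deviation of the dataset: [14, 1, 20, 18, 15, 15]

6.6758

Step 1: Compute the mean: 13.8333
Step 2: Sum of squared deviations from the mean: 222.8333
Step 3: Sample variance = 222.8333 / 5 = 44.5667
Step 4: Standard deviation = sqrt(44.5667) = 6.6758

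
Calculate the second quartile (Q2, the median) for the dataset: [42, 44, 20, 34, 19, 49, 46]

42

Step 1: Sort the data: [19, 20, 34, 42, 44, 46, 49]
Step 2: n = 7
Step 3: Q2 is the median. Since n is odd, it is the middle value at position 4: 42
Step 4: Q2 = 42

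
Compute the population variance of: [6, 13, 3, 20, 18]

43.6

Step 1: Compute the mean: (6 + 13 + 3 + 20 + 18) / 5 = 12
Step 2: Compute squared deviations from the mean:
  (6 - 12)^2 = 36
  (13 - 12)^2 = 1
  (3 - 12)^2 = 81
  (20 - 12)^2 = 64
  (18 - 12)^2 = 36
Step 3: Sum of squared deviations = 218
Step 4: Population variance = 218 / 5 = 43.6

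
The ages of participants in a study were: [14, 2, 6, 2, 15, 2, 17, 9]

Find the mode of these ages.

2

Step 1: Count the frequency of each value:
  2: appears 3 time(s)
  6: appears 1 time(s)
  9: appears 1 time(s)
  14: appears 1 time(s)
  15: appears 1 time(s)
  17: appears 1 time(s)
Step 2: The value 2 appears most frequently (3 times).
Step 3: Mode = 2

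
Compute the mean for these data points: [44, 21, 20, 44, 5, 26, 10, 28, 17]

23.8889

Step 1: Sum all values: 44 + 21 + 20 + 44 + 5 + 26 + 10 + 28 + 17 = 215
Step 2: Count the number of values: n = 9
Step 3: Mean = sum / n = 215 / 9 = 23.8889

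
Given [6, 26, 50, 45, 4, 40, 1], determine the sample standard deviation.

20.9273

Step 1: Compute the mean: 24.5714
Step 2: Sum of squared deviations from the mean: 2627.7143
Step 3: Sample variance = 2627.7143 / 6 = 437.9524
Step 4: Standard deviation = sqrt(437.9524) = 20.9273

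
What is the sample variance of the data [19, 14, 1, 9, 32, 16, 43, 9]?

184.6964

Step 1: Compute the mean: (19 + 14 + 1 + 9 + 32 + 16 + 43 + 9) / 8 = 17.875
Step 2: Compute squared deviations from the mean:
  (19 - 17.875)^2 = 1.2656
  (14 - 17.875)^2 = 15.0156
  (1 - 17.875)^2 = 284.7656
  (9 - 17.875)^2 = 78.7656
  (32 - 17.875)^2 = 199.5156
  (16 - 17.875)^2 = 3.5156
  (43 - 17.875)^2 = 631.2656
  (9 - 17.875)^2 = 78.7656
Step 3: Sum of squared deviations = 1292.875
Step 4: Sample variance = 1292.875 / 7 = 184.6964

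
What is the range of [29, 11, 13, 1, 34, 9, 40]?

39

Step 1: Identify the maximum value: max = 40
Step 2: Identify the minimum value: min = 1
Step 3: Range = max - min = 40 - 1 = 39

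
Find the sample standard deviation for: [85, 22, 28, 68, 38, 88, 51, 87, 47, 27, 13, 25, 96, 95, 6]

32.0033

Step 1: Compute the mean: 51.7333
Step 2: Sum of squared deviations from the mean: 14338.9333
Step 3: Sample variance = 14338.9333 / 14 = 1024.2095
Step 4: Standard deviation = sqrt(1024.2095) = 32.0033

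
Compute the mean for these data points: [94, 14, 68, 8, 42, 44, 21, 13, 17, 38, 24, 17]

33.3333

Step 1: Sum all values: 94 + 14 + 68 + 8 + 42 + 44 + 21 + 13 + 17 + 38 + 24 + 17 = 400
Step 2: Count the number of values: n = 12
Step 3: Mean = sum / n = 400 / 12 = 33.3333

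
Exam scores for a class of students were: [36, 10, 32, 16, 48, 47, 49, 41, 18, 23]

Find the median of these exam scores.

34

Step 1: Sort the data in ascending order: [10, 16, 18, 23, 32, 36, 41, 47, 48, 49]
Step 2: The number of values is n = 10.
Step 3: Since n is even, the median is the average of positions 5 and 6:
  Median = (32 + 36) / 2 = 34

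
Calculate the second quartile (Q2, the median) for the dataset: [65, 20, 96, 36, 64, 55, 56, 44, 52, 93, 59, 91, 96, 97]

61.5

Step 1: Sort the data: [20, 36, 44, 52, 55, 56, 59, 64, 65, 91, 93, 96, 96, 97]
Step 2: n = 14
Step 3: Q2 is the median. Since n is even, it is the average of the values at positions 7 and 8:
  Q2 = (59 + 64) / 2 = 61.5
Step 4: Q2 = 61.5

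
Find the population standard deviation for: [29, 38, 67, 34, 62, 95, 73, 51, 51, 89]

21.3516

Step 1: Compute the mean: 58.9
Step 2: Sum of squared deviations from the mean: 4558.9
Step 3: Population variance = 4558.9 / 10 = 455.89
Step 4: Standard deviation = sqrt(455.89) = 21.3516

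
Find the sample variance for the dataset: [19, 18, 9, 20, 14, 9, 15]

20.4762

Step 1: Compute the mean: (19 + 18 + 9 + 20 + 14 + 9 + 15) / 7 = 14.8571
Step 2: Compute squared deviations from the mean:
  (19 - 14.8571)^2 = 17.1633
  (18 - 14.8571)^2 = 9.8776
  (9 - 14.8571)^2 = 34.3061
  (20 - 14.8571)^2 = 26.449
  (14 - 14.8571)^2 = 0.7347
  (9 - 14.8571)^2 = 34.3061
  (15 - 14.8571)^2 = 0.0204
Step 3: Sum of squared deviations = 122.8571
Step 4: Sample variance = 122.8571 / 6 = 20.4762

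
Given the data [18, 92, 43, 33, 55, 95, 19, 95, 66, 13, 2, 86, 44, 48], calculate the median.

46

Step 1: Sort the data in ascending order: [2, 13, 18, 19, 33, 43, 44, 48, 55, 66, 86, 92, 95, 95]
Step 2: The number of values is n = 14.
Step 3: Since n is even, the median is the average of positions 7 and 8:
  Median = (44 + 48) / 2 = 46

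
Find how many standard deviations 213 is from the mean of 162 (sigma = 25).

2.04

Step 1: Recall the z-score formula: z = (x - mu) / sigma
Step 2: Substitute values: z = (213 - 162) / 25
Step 3: z = 51 / 25 = 2.04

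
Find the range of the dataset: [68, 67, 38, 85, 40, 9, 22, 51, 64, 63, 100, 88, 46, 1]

99

Step 1: Identify the maximum value: max = 100
Step 2: Identify the minimum value: min = 1
Step 3: Range = max - min = 100 - 1 = 99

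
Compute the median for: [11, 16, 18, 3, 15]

15

Step 1: Sort the data in ascending order: [3, 11, 15, 16, 18]
Step 2: The number of values is n = 5.
Step 3: Since n is odd, the median is the middle value at position 3: 15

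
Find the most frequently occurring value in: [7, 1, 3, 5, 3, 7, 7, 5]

7

Step 1: Count the frequency of each value:
  1: appears 1 time(s)
  3: appears 2 time(s)
  5: appears 2 time(s)
  7: appears 3 time(s)
Step 2: The value 7 appears most frequently (3 times).
Step 3: Mode = 7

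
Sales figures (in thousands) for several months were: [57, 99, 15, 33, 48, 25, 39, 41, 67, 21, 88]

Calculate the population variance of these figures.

667.5207

Step 1: Compute the mean: (57 + 99 + 15 + 33 + 48 + 25 + 39 + 41 + 67 + 21 + 88) / 11 = 48.4545
Step 2: Compute squared deviations from the mean:
  (57 - 48.4545)^2 = 73.0248
  (99 - 48.4545)^2 = 2554.843
  (15 - 48.4545)^2 = 1119.2066
  (33 - 48.4545)^2 = 238.843
  (48 - 48.4545)^2 = 0.2066
  (25 - 48.4545)^2 = 550.1157
  (39 - 48.4545)^2 = 89.3884
  (41 - 48.4545)^2 = 55.5702
  (67 - 48.4545)^2 = 343.9339
  (21 - 48.4545)^2 = 753.7521
  (88 - 48.4545)^2 = 1563.843
Step 3: Sum of squared deviations = 7342.7273
Step 4: Population variance = 7342.7273 / 11 = 667.5207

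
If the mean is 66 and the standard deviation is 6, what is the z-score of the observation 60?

-1

Step 1: Recall the z-score formula: z = (x - mu) / sigma
Step 2: Substitute values: z = (60 - 66) / 6
Step 3: z = -6 / 6 = -1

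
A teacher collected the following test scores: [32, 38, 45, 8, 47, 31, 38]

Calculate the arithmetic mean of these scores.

34.1429

Step 1: Sum all values: 32 + 38 + 45 + 8 + 47 + 31 + 38 = 239
Step 2: Count the number of values: n = 7
Step 3: Mean = sum / n = 239 / 7 = 34.1429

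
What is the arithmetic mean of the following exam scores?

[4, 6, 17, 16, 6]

9.8

Step 1: Sum all values: 4 + 6 + 17 + 16 + 6 = 49
Step 2: Count the number of values: n = 5
Step 3: Mean = sum / n = 49 / 5 = 9.8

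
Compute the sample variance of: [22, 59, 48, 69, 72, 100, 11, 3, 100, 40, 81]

1123

Step 1: Compute the mean: (22 + 59 + 48 + 69 + 72 + 100 + 11 + 3 + 100 + 40 + 81) / 11 = 55
Step 2: Compute squared deviations from the mean:
  (22 - 55)^2 = 1089
  (59 - 55)^2 = 16
  (48 - 55)^2 = 49
  (69 - 55)^2 = 196
  (72 - 55)^2 = 289
  (100 - 55)^2 = 2025
  (11 - 55)^2 = 1936
  (3 - 55)^2 = 2704
  (100 - 55)^2 = 2025
  (40 - 55)^2 = 225
  (81 - 55)^2 = 676
Step 3: Sum of squared deviations = 11230
Step 4: Sample variance = 11230 / 10 = 1123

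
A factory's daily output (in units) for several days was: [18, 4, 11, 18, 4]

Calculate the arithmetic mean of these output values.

11

Step 1: Sum all values: 18 + 4 + 11 + 18 + 4 = 55
Step 2: Count the number of values: n = 5
Step 3: Mean = sum / n = 55 / 5 = 11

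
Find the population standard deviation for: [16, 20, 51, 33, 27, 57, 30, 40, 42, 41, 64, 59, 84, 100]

23.0053

Step 1: Compute the mean: 47.4286
Step 2: Sum of squared deviations from the mean: 7409.4286
Step 3: Population variance = 7409.4286 / 14 = 529.2449
Step 4: Standard deviation = sqrt(529.2449) = 23.0053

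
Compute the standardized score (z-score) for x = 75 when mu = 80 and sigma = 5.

-1

Step 1: Recall the z-score formula: z = (x - mu) / sigma
Step 2: Substitute values: z = (75 - 80) / 5
Step 3: z = -5 / 5 = -1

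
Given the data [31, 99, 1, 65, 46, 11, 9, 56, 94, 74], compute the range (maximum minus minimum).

98

Step 1: Identify the maximum value: max = 99
Step 2: Identify the minimum value: min = 1
Step 3: Range = max - min = 99 - 1 = 98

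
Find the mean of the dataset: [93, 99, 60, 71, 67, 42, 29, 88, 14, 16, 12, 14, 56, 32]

49.5

Step 1: Sum all values: 93 + 99 + 60 + 71 + 67 + 42 + 29 + 88 + 14 + 16 + 12 + 14 + 56 + 32 = 693
Step 2: Count the number of values: n = 14
Step 3: Mean = sum / n = 693 / 14 = 49.5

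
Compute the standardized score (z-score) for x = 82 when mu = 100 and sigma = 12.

-1.5

Step 1: Recall the z-score formula: z = (x - mu) / sigma
Step 2: Substitute values: z = (82 - 100) / 12
Step 3: z = -18 / 12 = -1.5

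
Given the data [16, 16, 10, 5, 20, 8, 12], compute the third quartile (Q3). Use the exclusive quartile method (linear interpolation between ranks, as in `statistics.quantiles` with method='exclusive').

16

Step 1: Sort the data: [5, 8, 10, 12, 16, 16, 20]
Step 2: n = 7
Step 3: Using the exclusive quartile method:
  Q1 = 8
  Q2 (median) = 12
  Q3 = 16
  IQR = Q3 - Q1 = 16 - 8 = 8
Step 4: Q3 = 16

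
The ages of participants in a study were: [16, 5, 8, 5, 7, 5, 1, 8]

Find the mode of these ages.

5

Step 1: Count the frequency of each value:
  1: appears 1 time(s)
  5: appears 3 time(s)
  7: appears 1 time(s)
  8: appears 2 time(s)
  16: appears 1 time(s)
Step 2: The value 5 appears most frequently (3 times).
Step 3: Mode = 5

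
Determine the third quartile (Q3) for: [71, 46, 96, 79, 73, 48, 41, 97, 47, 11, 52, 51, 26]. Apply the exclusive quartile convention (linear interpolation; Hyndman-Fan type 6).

76

Step 1: Sort the data: [11, 26, 41, 46, 47, 48, 51, 52, 71, 73, 79, 96, 97]
Step 2: n = 13
Step 3: Using the exclusive quartile method:
  Q1 = 43.5
  Q2 (median) = 51
  Q3 = 76
  IQR = Q3 - Q1 = 76 - 43.5 = 32.5
Step 4: Q3 = 76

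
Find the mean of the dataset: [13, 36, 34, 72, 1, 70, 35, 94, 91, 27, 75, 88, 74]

54.6154

Step 1: Sum all values: 13 + 36 + 34 + 72 + 1 + 70 + 35 + 94 + 91 + 27 + 75 + 88 + 74 = 710
Step 2: Count the number of values: n = 13
Step 3: Mean = sum / n = 710 / 13 = 54.6154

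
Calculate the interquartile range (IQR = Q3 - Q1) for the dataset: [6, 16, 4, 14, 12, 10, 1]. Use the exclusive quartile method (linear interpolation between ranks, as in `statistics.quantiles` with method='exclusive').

10

Step 1: Sort the data: [1, 4, 6, 10, 12, 14, 16]
Step 2: n = 7
Step 3: Using the exclusive quartile method:
  Q1 = 4
  Q2 (median) = 10
  Q3 = 14
  IQR = Q3 - Q1 = 14 - 4 = 10
Step 4: IQR = 10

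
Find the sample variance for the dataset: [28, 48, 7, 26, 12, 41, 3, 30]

256.2679

Step 1: Compute the mean: (28 + 48 + 7 + 26 + 12 + 41 + 3 + 30) / 8 = 24.375
Step 2: Compute squared deviations from the mean:
  (28 - 24.375)^2 = 13.1406
  (48 - 24.375)^2 = 558.1406
  (7 - 24.375)^2 = 301.8906
  (26 - 24.375)^2 = 2.6406
  (12 - 24.375)^2 = 153.1406
  (41 - 24.375)^2 = 276.3906
  (3 - 24.375)^2 = 456.8906
  (30 - 24.375)^2 = 31.6406
Step 3: Sum of squared deviations = 1793.875
Step 4: Sample variance = 1793.875 / 7 = 256.2679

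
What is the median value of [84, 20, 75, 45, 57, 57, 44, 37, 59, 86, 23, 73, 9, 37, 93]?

57

Step 1: Sort the data in ascending order: [9, 20, 23, 37, 37, 44, 45, 57, 57, 59, 73, 75, 84, 86, 93]
Step 2: The number of values is n = 15.
Step 3: Since n is odd, the median is the middle value at position 8: 57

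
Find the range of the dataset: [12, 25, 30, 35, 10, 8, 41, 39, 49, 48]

41

Step 1: Identify the maximum value: max = 49
Step 2: Identify the minimum value: min = 8
Step 3: Range = max - min = 49 - 8 = 41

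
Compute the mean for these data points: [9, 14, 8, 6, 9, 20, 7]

10.4286

Step 1: Sum all values: 9 + 14 + 8 + 6 + 9 + 20 + 7 = 73
Step 2: Count the number of values: n = 7
Step 3: Mean = sum / n = 73 / 7 = 10.4286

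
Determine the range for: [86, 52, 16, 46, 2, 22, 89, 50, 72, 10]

87

Step 1: Identify the maximum value: max = 89
Step 2: Identify the minimum value: min = 2
Step 3: Range = max - min = 89 - 2 = 87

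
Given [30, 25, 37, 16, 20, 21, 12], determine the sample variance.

72

Step 1: Compute the mean: (30 + 25 + 37 + 16 + 20 + 21 + 12) / 7 = 23
Step 2: Compute squared deviations from the mean:
  (30 - 23)^2 = 49
  (25 - 23)^2 = 4
  (37 - 23)^2 = 196
  (16 - 23)^2 = 49
  (20 - 23)^2 = 9
  (21 - 23)^2 = 4
  (12 - 23)^2 = 121
Step 3: Sum of squared deviations = 432
Step 4: Sample variance = 432 / 6 = 72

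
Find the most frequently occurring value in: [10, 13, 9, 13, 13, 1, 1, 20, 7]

13

Step 1: Count the frequency of each value:
  1: appears 2 time(s)
  7: appears 1 time(s)
  9: appears 1 time(s)
  10: appears 1 time(s)
  13: appears 3 time(s)
  20: appears 1 time(s)
Step 2: The value 13 appears most frequently (3 times).
Step 3: Mode = 13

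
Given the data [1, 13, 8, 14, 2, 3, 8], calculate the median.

8

Step 1: Sort the data in ascending order: [1, 2, 3, 8, 8, 13, 14]
Step 2: The number of values is n = 7.
Step 3: Since n is odd, the median is the middle value at position 4: 8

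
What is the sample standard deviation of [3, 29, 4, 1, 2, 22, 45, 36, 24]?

16.5462

Step 1: Compute the mean: 18.4444
Step 2: Sum of squared deviations from the mean: 2190.2222
Step 3: Sample variance = 2190.2222 / 8 = 273.7778
Step 4: Standard deviation = sqrt(273.7778) = 16.5462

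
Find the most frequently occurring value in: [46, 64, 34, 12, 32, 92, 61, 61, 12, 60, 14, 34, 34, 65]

34

Step 1: Count the frequency of each value:
  12: appears 2 time(s)
  14: appears 1 time(s)
  32: appears 1 time(s)
  34: appears 3 time(s)
  46: appears 1 time(s)
  60: appears 1 time(s)
  61: appears 2 time(s)
  64: appears 1 time(s)
  65: appears 1 time(s)
  92: appears 1 time(s)
Step 2: The value 34 appears most frequently (3 times).
Step 3: Mode = 34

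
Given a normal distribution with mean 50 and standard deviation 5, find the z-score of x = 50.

0

Step 1: Recall the z-score formula: z = (x - mu) / sigma
Step 2: Substitute values: z = (50 - 50) / 5
Step 3: z = 0 / 5 = 0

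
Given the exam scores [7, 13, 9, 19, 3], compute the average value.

10.2

Step 1: Sum all values: 7 + 13 + 9 + 19 + 3 = 51
Step 2: Count the number of values: n = 5
Step 3: Mean = sum / n = 51 / 5 = 10.2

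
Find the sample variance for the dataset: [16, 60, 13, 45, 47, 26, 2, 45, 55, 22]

390.7667

Step 1: Compute the mean: (16 + 60 + 13 + 45 + 47 + 26 + 2 + 45 + 55 + 22) / 10 = 33.1
Step 2: Compute squared deviations from the mean:
  (16 - 33.1)^2 = 292.41
  (60 - 33.1)^2 = 723.61
  (13 - 33.1)^2 = 404.01
  (45 - 33.1)^2 = 141.61
  (47 - 33.1)^2 = 193.21
  (26 - 33.1)^2 = 50.41
  (2 - 33.1)^2 = 967.21
  (45 - 33.1)^2 = 141.61
  (55 - 33.1)^2 = 479.61
  (22 - 33.1)^2 = 123.21
Step 3: Sum of squared deviations = 3516.9
Step 4: Sample variance = 3516.9 / 9 = 390.7667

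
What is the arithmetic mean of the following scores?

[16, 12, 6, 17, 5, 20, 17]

13.2857

Step 1: Sum all values: 16 + 12 + 6 + 17 + 5 + 20 + 17 = 93
Step 2: Count the number of values: n = 7
Step 3: Mean = sum / n = 93 / 7 = 13.2857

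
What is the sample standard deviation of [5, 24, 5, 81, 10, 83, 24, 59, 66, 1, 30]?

31.3116

Step 1: Compute the mean: 35.2727
Step 2: Sum of squared deviations from the mean: 9804.1818
Step 3: Sample variance = 9804.1818 / 10 = 980.4182
Step 4: Standard deviation = sqrt(980.4182) = 31.3116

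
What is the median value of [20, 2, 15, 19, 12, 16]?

15.5

Step 1: Sort the data in ascending order: [2, 12, 15, 16, 19, 20]
Step 2: The number of values is n = 6.
Step 3: Since n is even, the median is the average of positions 3 and 4:
  Median = (15 + 16) / 2 = 15.5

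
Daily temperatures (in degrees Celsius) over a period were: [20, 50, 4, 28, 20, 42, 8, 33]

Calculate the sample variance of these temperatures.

251.9821

Step 1: Compute the mean: (20 + 50 + 4 + 28 + 20 + 42 + 8 + 33) / 8 = 25.625
Step 2: Compute squared deviations from the mean:
  (20 - 25.625)^2 = 31.6406
  (50 - 25.625)^2 = 594.1406
  (4 - 25.625)^2 = 467.6406
  (28 - 25.625)^2 = 5.6406
  (20 - 25.625)^2 = 31.6406
  (42 - 25.625)^2 = 268.1406
  (8 - 25.625)^2 = 310.6406
  (33 - 25.625)^2 = 54.3906
Step 3: Sum of squared deviations = 1763.875
Step 4: Sample variance = 1763.875 / 7 = 251.9821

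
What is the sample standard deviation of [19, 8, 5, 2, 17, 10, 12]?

6.1334

Step 1: Compute the mean: 10.4286
Step 2: Sum of squared deviations from the mean: 225.7143
Step 3: Sample variance = 225.7143 / 6 = 37.619
Step 4: Standard deviation = sqrt(37.619) = 6.1334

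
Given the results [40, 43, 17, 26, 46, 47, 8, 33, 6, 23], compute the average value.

28.9

Step 1: Sum all values: 40 + 43 + 17 + 26 + 46 + 47 + 8 + 33 + 6 + 23 = 289
Step 2: Count the number of values: n = 10
Step 3: Mean = sum / n = 289 / 10 = 28.9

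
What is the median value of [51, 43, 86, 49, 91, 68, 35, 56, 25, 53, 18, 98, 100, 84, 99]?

56

Step 1: Sort the data in ascending order: [18, 25, 35, 43, 49, 51, 53, 56, 68, 84, 86, 91, 98, 99, 100]
Step 2: The number of values is n = 15.
Step 3: Since n is odd, the median is the middle value at position 8: 56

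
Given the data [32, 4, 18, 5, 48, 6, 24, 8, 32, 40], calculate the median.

21

Step 1: Sort the data in ascending order: [4, 5, 6, 8, 18, 24, 32, 32, 40, 48]
Step 2: The number of values is n = 10.
Step 3: Since n is even, the median is the average of positions 5 and 6:
  Median = (18 + 24) / 2 = 21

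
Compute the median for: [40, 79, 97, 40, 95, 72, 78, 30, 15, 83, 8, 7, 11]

40

Step 1: Sort the data in ascending order: [7, 8, 11, 15, 30, 40, 40, 72, 78, 79, 83, 95, 97]
Step 2: The number of values is n = 13.
Step 3: Since n is odd, the median is the middle value at position 7: 40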